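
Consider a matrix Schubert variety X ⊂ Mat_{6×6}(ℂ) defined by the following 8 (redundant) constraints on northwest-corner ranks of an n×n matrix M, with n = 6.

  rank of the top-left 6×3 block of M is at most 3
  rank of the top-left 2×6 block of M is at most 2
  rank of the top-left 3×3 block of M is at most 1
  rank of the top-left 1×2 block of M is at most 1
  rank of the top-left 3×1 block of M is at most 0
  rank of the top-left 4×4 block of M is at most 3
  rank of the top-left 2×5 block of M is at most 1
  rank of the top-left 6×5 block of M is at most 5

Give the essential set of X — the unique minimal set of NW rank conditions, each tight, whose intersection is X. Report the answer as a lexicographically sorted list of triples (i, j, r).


Computing R[i][j] = min implied NW-rank bound (n=6, 8 conditions):

  row 1: 0, 1, 1, 1, 1, 1
  row 2: 0, 1, 1, 1, 1, 2
  row 3: 0, 1, 1, 2, 2, 3
  row 4: 1, 2, 2, 3, 3, 4
  row 5: 1, 2, 3, 4, 4, 5
  row 6: 1, 2, 3, 4, 5, 6

second differences of R give the permutation w = (2, 6, 4, 1, 3, 5).

ℓ(w)=7; the 3 essential cells (i,j,r):

[(2, 5, 1), (3, 1, 0), (3, 3, 1)]


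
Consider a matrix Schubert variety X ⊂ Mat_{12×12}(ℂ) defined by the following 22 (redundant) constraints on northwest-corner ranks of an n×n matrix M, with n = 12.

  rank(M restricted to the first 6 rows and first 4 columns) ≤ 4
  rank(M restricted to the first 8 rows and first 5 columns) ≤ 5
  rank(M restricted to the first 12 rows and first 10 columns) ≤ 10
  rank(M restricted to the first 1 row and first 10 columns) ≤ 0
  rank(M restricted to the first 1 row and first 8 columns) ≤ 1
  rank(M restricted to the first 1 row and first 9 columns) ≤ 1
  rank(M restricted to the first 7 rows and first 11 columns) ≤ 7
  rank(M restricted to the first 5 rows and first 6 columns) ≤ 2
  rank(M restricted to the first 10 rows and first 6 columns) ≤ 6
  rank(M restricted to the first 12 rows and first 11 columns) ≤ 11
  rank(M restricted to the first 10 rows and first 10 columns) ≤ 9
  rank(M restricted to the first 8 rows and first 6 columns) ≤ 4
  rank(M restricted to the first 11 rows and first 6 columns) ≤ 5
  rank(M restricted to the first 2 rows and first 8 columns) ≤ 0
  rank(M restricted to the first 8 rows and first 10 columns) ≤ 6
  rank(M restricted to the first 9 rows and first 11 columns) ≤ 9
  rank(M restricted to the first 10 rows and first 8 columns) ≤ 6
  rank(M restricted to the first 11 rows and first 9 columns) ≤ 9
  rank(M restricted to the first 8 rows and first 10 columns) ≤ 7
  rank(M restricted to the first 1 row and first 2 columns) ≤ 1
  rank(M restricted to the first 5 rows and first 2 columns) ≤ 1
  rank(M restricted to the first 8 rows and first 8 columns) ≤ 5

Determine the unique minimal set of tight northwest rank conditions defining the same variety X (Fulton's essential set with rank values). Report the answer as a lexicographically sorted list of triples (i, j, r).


Computing R[i][j] = min implied NW-rank bound (n=12, 22 conditions):

  R[1]: 0 | 0 | 0 | 0 | 0 | 0 | 0 | 0 | 0 | 0 | 1 | 1
  R[2]: 0 | 0 | 0 | 0 | 0 | 0 | 0 | 0 | 1 | 1 | 2 | 2
  R[3]: 1 | 1 | 1 | 1 | 1 | 1 | 1 | 1 | 2 | 2 | 3 | 3
  R[4]: 1 | 1 | 2 | 2 | 2 | 2 | 2 | 2 | 3 | 3 | 4 | 4
  R[5]: 1 | 1 | 2 | 2 | 2 | 2 | 3 | 3 | 4 | 4 | 5 | 5
  R[6]: 1 | 2 | 3 | 3 | 3 | 3 | 4 | 4 | 5 | 5 | 6 | 6
  R[7]: 1 | 2 | 3 | 4 | 4 | 4 | 5 | 5 | 6 | 6 | 7 | 7
  R[8]: 1 | 2 | 3 | 4 | 4 | 4 | 5 | 5 | 6 | 6 | 7 | 8
  R[9]: 1 | 2 | 3 | 4 | 5 | 5 | 6 | 6 | 7 | 7 | 8 | 9
  R[10]: 1 | 2 | 3 | 4 | 5 | 5 | 6 | 6 | 7 | 8 | 9 | 10
  R[11]: 1 | 2 | 3 | 4 | 5 | 5 | 6 | 7 | 8 | 9 | 10 | 11
  R[12]: 1 | 2 | 3 | 4 | 5 | 6 | 7 | 8 | 9 | 10 | 11 | 12

second differences of R give the permutation w = (11, 9, 1, 3, 7, 2, 4, 12, 5, 10, 8, 6).

|D(w)|=30, |Ess(w)|=9:

[(1, 10, 0), (2, 8, 0), (5, 2, 1), (5, 6, 2), (8, 6, 4), (8, 8, 5), (8, 10, 6), (10, 8, 6), (11, 6, 5)]


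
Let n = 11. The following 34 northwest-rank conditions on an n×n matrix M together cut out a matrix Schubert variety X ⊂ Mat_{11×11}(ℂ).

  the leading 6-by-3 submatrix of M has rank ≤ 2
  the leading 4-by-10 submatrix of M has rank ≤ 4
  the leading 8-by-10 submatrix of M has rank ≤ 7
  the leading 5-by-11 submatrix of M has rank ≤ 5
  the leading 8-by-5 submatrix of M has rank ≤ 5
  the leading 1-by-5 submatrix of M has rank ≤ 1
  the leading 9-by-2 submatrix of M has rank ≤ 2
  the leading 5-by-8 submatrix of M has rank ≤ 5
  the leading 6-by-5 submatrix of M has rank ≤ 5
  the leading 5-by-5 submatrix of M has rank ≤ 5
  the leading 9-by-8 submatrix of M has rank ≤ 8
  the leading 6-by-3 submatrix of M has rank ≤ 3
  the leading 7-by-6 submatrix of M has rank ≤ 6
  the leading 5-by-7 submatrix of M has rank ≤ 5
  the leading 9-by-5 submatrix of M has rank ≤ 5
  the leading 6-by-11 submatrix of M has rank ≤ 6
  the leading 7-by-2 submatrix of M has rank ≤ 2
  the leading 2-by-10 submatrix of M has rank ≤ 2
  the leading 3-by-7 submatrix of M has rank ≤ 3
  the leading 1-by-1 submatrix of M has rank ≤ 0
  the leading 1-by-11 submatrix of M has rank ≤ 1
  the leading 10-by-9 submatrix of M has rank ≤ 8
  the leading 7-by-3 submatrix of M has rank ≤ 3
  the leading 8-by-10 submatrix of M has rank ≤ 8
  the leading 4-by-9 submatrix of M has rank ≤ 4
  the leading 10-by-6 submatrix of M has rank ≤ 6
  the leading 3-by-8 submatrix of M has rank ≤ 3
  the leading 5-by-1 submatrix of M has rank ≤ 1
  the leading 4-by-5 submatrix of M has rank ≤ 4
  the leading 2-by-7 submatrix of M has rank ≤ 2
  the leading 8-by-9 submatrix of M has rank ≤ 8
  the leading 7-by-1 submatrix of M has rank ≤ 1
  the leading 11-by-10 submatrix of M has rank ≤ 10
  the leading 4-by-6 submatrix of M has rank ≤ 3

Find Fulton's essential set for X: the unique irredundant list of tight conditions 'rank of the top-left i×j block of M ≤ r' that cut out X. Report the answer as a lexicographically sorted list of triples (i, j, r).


Recovering R(i,j) via the rank-extension bound from the 34 conditions:

  0 | 1 | 1 | 1 | 1 | 1 | 1 | 1 | 1 | 1 | 1
  1 | 2 | 2 | 2 | 2 | 2 | 2 | 2 | 2 | 2 | 2
  1 | 2 | 2 | 3 | 3 | 3 | 3 | 3 | 3 | 3 | 3
  1 | 2 | 2 | 3 | 3 | 3 | 4 | 4 | 4 | 4 | 4
  1 | 2 | 2 | 3 | 4 | 4 | 5 | 5 | 5 | 5 | 5
  1 | 2 | 2 | 3 | 4 | 5 | 6 | 6 | 6 | 6 | 6
  1 | 2 | 3 | 4 | 5 | 6 | 7 | 7 | 7 | 7 | 7
  1 | 2 | 3 | 4 | 5 | 6 | 7 | 7 | 7 | 7 | 8
  1 | 2 | 3 | 4 | 5 | 6 | 7 | 8 | 8 | 8 | 9
  1 | 2 | 3 | 4 | 5 | 6 | 7 | 8 | 8 | 9 | 10
  1 | 2 | 3 | 4 | 5 | 6 | 7 | 8 | 9 | 10 | 11

so w = (2, 1, 4, 7, 5, 6, 3, 11, 8, 10, 9).

|D(w)|=11, |Ess(w)|=5:

[(1, 1, 0), (4, 6, 3), (6, 3, 2), (8, 10, 7), (10, 9, 8)]


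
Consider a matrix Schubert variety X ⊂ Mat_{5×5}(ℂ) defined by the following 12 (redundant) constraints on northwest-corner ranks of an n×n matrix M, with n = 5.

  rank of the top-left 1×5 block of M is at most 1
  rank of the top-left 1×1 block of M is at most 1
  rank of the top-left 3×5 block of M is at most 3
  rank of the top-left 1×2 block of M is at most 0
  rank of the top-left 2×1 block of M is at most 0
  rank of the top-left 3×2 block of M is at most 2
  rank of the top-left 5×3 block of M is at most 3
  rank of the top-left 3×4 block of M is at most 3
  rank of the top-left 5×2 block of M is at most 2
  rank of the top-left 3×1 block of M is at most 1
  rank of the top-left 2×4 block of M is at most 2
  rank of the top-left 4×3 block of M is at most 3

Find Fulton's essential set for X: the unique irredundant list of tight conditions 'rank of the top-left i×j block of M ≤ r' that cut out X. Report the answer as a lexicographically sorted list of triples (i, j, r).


Computing R[i][j] = min implied NW-rank bound (n=5, 12 conditions):

  0  0  1  1  1
  0  1  2  2  2
  1  2  3  3  3
  1  2  3  4  4
  1  2  3  4  5

so w = (3, 2, 1, 4, 5).

Fulton essential set (2 of the 3 Rothe cells):

[(1, 2, 0), (2, 1, 0)]


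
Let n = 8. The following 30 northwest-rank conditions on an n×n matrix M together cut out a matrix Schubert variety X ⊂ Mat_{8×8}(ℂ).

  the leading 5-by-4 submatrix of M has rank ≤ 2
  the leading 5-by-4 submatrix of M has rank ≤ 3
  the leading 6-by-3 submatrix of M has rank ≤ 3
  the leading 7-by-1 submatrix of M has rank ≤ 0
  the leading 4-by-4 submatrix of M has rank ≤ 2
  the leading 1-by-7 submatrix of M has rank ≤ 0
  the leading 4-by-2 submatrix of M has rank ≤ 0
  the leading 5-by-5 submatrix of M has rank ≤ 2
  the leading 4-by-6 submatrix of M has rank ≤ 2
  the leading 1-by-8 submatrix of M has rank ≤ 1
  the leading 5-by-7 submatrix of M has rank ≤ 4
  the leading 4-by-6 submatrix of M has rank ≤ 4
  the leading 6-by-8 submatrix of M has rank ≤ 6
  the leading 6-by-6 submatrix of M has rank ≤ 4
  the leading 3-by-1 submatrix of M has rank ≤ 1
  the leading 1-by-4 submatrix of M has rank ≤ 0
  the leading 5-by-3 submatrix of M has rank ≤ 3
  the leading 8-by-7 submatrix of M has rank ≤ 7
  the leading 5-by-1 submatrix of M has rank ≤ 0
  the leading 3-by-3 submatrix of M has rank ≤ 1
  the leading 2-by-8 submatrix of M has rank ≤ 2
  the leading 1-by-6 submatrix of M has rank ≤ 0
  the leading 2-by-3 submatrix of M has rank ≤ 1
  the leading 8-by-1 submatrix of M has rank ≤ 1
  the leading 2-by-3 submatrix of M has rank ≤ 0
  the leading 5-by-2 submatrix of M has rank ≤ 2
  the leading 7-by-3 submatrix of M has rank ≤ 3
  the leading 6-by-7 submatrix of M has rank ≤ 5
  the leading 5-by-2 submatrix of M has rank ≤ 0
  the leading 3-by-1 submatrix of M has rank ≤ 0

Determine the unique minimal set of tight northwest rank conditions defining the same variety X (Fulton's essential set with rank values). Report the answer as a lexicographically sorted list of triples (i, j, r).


Computing R[i][j] = min implied NW-rank bound (n=8, 30 conditions):

  row 1: 0 0 0 0 0 0 0 1
  row 2: 0 0 0 1 1 1 1 2
  row 3: 0 0 1 2 2 2 2 3
  row 4: 0 0 1 2 2 2 3 4
  row 5: 0 0 1 2 2 3 4 5
  row 6: 0 1 2 3 3 4 5 6
  row 7: 0 1 2 3 4 5 6 7
  row 8: 1 2 3 4 5 6 7 8

second differences of R give the permutation w = (8, 4, 3, 7, 6, 2, 5, 1).

D(w) has 21 cells with 6 SE-corners; essential set:

[(1, 7, 0), (2, 3, 0), (4, 6, 2), (5, 2, 0), (5, 5, 2), (7, 1, 0)]


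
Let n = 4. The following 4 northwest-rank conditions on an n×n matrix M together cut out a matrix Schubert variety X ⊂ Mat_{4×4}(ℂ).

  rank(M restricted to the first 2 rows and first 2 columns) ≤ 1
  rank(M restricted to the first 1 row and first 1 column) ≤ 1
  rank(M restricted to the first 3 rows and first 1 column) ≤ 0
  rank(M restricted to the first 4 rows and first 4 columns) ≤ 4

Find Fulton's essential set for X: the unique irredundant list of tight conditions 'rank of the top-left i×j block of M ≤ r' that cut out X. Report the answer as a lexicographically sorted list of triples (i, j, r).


Reconstructing r_w from the 4 given conditions:

  i=1: 0 | 1 | 1 | 1
  i=2: 0 | 1 | 2 | 2
  i=3: 0 | 1 | 2 | 3
  i=4: 1 | 2 | 3 | 4

the unique w with this rank table is (2, 3, 4, 1).

Fulton essential set (1 of the 3 Rothe cells):

[(3, 1, 0)]


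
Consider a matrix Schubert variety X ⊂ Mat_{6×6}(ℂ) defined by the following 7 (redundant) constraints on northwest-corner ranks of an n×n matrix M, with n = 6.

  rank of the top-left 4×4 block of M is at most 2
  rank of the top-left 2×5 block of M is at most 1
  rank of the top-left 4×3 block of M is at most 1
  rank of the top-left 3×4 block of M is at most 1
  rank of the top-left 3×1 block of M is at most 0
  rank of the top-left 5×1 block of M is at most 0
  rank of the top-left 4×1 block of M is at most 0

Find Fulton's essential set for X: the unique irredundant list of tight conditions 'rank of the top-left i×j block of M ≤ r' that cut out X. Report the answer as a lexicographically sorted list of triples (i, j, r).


Propagating the 7 rank bounds to every northwest block:

  row 1: 0 1 1 1 1 1
  row 2: 0 1 1 1 1 2
  row 3: 0 1 1 1 2 3
  row 4: 0 1 1 2 3 4
  row 5: 0 1 2 3 4 5
  row 6: 1 2 3 4 5 6

giving w = (2, 6, 5, 4, 3, 1) via Δ²R.

4 SE-corners of the 11-cell Rothe diagram give Ess(w):

[(2, 5, 1), (3, 4, 1), (4, 3, 1), (5, 1, 0)]


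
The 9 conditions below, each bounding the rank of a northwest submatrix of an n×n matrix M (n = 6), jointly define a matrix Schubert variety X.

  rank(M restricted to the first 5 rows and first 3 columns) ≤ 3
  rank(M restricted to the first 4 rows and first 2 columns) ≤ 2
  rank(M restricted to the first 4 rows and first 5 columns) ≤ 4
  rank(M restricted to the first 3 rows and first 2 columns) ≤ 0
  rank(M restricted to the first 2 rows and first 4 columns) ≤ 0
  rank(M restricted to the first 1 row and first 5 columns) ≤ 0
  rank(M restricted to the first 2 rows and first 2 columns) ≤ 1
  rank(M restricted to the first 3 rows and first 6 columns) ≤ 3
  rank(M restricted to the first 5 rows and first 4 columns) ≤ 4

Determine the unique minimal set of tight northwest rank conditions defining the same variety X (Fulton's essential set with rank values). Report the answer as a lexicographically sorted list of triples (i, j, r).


Reconstructing r_w from the 9 given conditions:

  i=1: 0  0  0  0  0  1
  i=2: 0  0  0  0  1  2
  i=3: 0  0  1  1  2  3
  i=4: 1  1  2  2  3  4
  i=5: 1  2  3  3  4  5
  i=6: 1  2  3  4  5  6

so w = (6, 5, 3, 1, 2, 4).

D(w) has 11 cells with 3 SE-corners; essential set:

[(1, 5, 0), (2, 4, 0), (3, 2, 0)]


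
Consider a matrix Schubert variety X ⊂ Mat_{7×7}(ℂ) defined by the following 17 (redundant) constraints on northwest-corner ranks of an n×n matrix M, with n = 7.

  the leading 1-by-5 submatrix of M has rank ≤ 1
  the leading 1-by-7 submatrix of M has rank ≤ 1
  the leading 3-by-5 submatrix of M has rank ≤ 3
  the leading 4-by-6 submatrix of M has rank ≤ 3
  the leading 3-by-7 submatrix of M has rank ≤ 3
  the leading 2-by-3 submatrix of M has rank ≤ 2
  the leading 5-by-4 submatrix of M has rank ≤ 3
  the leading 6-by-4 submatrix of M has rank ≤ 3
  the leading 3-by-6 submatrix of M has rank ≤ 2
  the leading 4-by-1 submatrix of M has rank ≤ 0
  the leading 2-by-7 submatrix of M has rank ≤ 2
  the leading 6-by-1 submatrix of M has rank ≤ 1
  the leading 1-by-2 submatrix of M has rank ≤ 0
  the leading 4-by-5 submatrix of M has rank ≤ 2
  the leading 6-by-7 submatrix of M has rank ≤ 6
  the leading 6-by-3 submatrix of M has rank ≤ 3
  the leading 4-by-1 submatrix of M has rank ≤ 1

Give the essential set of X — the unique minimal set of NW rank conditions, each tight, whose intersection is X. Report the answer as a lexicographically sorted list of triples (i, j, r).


Computing R[i][j] = min implied NW-rank bound (n=7, 17 conditions):

  R[1]: 0 0 1 1 1 1 1
  R[2]: 0 1 2 2 2 2 2
  R[3]: 0 1 2 2 2 2 3
  R[4]: 0 1 2 2 2 3 4
  R[5]: 1 2 3 3 3 4 5
  R[6]: 1 2 3 3 4 5 6
  R[7]: 1 2 3 4 5 6 7

giving w = (3, 2, 7, 6, 1, 5, 4) via Δ²R.

5 SE-corners of the 11-cell Rothe diagram give Ess(w):

[(1, 2, 0), (3, 6, 2), (4, 1, 0), (4, 5, 2), (6, 4, 3)]


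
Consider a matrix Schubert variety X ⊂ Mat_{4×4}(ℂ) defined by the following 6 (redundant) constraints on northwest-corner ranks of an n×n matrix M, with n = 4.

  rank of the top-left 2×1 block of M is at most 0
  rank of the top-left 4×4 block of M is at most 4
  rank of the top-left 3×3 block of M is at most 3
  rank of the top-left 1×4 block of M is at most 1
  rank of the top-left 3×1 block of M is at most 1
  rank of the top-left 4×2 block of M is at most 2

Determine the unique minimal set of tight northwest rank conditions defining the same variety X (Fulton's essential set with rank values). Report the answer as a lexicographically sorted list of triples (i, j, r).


Recovering R(i,j) via the rank-extension bound from the 6 conditions:

  R[1]: 0  1  1  1
  R[2]: 0  1  2  2
  R[3]: 1  2  3  3
  R[4]: 1  2  3  4

second differences of R give the permutation w = (2, 3, 1, 4).

1 SE-corner of the 2-cell Rothe diagram gives Ess(w):

[(2, 1, 0)]


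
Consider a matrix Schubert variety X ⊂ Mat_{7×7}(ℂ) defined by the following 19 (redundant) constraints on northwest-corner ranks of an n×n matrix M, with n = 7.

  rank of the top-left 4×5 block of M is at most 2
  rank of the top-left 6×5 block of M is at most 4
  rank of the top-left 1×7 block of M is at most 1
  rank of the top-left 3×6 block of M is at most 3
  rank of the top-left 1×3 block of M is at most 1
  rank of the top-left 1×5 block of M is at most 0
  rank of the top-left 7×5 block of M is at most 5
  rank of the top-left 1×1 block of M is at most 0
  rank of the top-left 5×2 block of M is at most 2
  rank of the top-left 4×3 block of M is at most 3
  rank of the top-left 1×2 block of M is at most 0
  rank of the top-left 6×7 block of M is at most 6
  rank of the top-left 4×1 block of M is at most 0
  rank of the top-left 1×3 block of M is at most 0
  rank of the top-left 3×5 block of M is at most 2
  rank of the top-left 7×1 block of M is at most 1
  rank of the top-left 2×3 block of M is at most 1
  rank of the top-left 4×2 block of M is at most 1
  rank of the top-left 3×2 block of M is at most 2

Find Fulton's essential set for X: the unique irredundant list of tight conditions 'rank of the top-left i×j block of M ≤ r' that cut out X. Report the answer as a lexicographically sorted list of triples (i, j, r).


Propagating the 19 rank bounds to every northwest block:

  0 0 0 0 0 1 1
  0 1 1 1 1 2 2
  0 1 2 2 2 3 3
  0 1 2 2 2 3 4
  1 2 3 3 3 4 5
  1 2 3 4 4 5 6
  1 2 3 4 5 6 7

the unique w with this rank table is (6, 2, 3, 7, 1, 4, 5).

Rothe diagram D(w) (10 cells), 3 SE-corners (essential conditions):

[(1, 5, 0), (4, 1, 0), (4, 5, 2)]


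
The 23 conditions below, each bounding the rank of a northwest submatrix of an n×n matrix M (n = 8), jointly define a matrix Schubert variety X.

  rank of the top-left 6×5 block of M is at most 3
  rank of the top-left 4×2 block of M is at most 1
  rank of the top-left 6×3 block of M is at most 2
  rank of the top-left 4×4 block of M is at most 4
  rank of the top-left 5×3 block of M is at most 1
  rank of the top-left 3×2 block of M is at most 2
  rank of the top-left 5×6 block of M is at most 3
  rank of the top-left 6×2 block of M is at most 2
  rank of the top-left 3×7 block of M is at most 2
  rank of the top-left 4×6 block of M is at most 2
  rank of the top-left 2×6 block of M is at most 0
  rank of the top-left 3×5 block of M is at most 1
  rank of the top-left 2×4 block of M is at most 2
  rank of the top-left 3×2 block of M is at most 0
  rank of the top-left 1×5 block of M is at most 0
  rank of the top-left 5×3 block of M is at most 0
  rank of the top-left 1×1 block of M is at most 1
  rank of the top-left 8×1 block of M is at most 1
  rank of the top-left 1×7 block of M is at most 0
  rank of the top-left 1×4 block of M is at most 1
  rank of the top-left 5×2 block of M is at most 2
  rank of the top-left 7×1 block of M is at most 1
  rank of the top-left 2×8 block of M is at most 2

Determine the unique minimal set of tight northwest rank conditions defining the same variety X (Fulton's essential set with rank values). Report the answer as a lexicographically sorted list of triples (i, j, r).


Rank table r_w(8×8) implied by the 23 constraints:

  R[1]: 0, 0, 0, 0, 0, 0, 0, 1
  R[2]: 0, 0, 0, 0, 0, 0, 1, 2
  R[3]: 0, 0, 0, 1, 1, 1, 2, 3
  R[4]: 0, 0, 0, 1, 2, 2, 3, 4
  R[5]: 0, 0, 0, 1, 2, 3, 4, 5
  R[6]: 1, 1, 1, 2, 3, 4, 5, 6
  R[7]: 1, 2, 2, 3, 4, 5, 6, 7
  R[8]: 1, 2, 3, 4, 5, 6, 7, 8

hence w(1..8) = (8, 7, 4, 5, 6, 1, 2, 3).

ℓ(w)=22; the 3 essential cells (i,j,r):

[(1, 7, 0), (2, 6, 0), (5, 3, 0)]


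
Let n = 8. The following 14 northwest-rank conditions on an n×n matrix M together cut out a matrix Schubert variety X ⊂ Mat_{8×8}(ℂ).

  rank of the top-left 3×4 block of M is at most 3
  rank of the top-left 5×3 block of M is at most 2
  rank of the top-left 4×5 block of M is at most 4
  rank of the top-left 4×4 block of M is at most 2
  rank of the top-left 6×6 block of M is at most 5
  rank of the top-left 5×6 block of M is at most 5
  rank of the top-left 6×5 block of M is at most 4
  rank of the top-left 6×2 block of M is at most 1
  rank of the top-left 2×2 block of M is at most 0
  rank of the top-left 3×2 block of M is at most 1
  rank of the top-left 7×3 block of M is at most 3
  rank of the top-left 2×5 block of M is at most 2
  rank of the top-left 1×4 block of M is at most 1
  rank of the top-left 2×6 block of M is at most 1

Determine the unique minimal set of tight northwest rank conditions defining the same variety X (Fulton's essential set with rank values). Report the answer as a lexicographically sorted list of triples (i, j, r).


Reconstructing r_w from the 14 given conditions:

  i=1: 0  0  1  1  1  1  1  1
  i=2: 0  0  1  1  1  1  2  2
  i=3: 1  1  2  2  2  2  3  3
  i=4: 1  1  2  2  3  3  4  4
  i=5: 1  1  2  3  4  4  5  5
  i=6: 1  1  2  3  4  5  6  6
  i=7: 1  2  3  4  5  6  7  7
  i=8: 1  2  3  4  5  6  7  8

so w = (3, 7, 1, 5, 4, 6, 2, 8).

ℓ(w)=11; the 4 essential cells (i,j,r):

[(2, 2, 0), (2, 6, 1), (4, 4, 2), (6, 2, 1)]


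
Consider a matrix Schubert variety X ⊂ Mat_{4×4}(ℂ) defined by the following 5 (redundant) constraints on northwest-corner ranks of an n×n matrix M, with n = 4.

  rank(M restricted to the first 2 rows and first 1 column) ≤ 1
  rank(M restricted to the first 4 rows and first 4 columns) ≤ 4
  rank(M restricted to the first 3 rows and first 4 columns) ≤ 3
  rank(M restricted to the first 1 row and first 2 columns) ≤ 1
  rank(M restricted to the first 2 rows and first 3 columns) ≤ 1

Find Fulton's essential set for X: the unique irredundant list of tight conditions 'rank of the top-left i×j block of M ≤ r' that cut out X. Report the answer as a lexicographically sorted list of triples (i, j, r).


The tightest implied rank at each (i,j), from the 5 conditions:

  1 1 1 1
  1 1 1 2
  1 2 2 3
  1 2 3 4

hence w(1..4) = (1, 4, 2, 3).

D(w) has 2 cells with 1 SE-corner; essential set:

[(2, 3, 1)]


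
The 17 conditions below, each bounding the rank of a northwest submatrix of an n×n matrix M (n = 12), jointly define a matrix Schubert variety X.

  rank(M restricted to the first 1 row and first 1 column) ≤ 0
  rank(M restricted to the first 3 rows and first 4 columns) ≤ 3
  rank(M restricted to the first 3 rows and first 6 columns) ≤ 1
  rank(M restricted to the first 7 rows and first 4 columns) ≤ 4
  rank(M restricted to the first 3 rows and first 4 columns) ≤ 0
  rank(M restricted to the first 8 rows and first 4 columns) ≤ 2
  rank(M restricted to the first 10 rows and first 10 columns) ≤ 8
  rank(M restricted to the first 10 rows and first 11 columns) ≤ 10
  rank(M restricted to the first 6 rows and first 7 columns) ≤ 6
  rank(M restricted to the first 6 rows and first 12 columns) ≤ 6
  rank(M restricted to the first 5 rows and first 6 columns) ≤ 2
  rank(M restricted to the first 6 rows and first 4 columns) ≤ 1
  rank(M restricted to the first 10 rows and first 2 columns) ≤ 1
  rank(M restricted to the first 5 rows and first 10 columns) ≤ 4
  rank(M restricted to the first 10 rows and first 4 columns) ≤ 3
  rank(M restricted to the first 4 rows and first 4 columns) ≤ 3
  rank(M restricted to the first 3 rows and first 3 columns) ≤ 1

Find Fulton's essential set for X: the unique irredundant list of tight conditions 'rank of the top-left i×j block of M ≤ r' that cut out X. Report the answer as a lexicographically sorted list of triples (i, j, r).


Recovering R(i,j) via the rank-extension bound from the 17 conditions:

  row 1: 0, 0, 0, 0, 1, 1, 1, 1, 1, 1, 1, 1
  row 2: 0, 0, 0, 0, 1, 1, 2, 2, 2, 2, 2, 2
  row 3: 0, 0, 0, 0, 1, 1, 2, 3, 3, 3, 3, 3
  row 4: 1, 1, 1, 1, 2, 2, 3, 4, 4, 4, 4, 4
  row 5: 1, 1, 1, 1, 2, 2, 3, 4, 4, 4, 5, 5
  row 6: 1, 1, 1, 1, 2, 3, 4, 5, 5, 5, 6, 6
  row 7: 1, 1, 2, 2, 3, 4, 5, 6, 6, 6, 7, 7
  row 8: 1, 1, 2, 2, 3, 4, 5, 6, 7, 7, 8, 8
  row 9: 1, 1, 2, 3, 4, 5, 6, 7, 8, 8, 9, 9
  row 10: 1, 1, 2, 3, 4, 5, 6, 7, 8, 8, 9, 10
  row 11: 1, 2, 3, 4, 5, 6, 7, 8, 9, 9, 10, 11
  row 12: 1, 2, 3, 4, 5, 6, 7, 8, 9, 10, 11, 12

hence w(1..12) = (5, 7, 8, 1, 11, 6, 3, 9, 4, 12, 2, 10).

8 SE-corners of the 29-cell Rothe diagram give Ess(w):

[(3, 4, 0), (3, 6, 1), (5, 6, 2), (5, 10, 4), (6, 4, 1), (8, 4, 2), (10, 2, 1), (10, 10, 8)]


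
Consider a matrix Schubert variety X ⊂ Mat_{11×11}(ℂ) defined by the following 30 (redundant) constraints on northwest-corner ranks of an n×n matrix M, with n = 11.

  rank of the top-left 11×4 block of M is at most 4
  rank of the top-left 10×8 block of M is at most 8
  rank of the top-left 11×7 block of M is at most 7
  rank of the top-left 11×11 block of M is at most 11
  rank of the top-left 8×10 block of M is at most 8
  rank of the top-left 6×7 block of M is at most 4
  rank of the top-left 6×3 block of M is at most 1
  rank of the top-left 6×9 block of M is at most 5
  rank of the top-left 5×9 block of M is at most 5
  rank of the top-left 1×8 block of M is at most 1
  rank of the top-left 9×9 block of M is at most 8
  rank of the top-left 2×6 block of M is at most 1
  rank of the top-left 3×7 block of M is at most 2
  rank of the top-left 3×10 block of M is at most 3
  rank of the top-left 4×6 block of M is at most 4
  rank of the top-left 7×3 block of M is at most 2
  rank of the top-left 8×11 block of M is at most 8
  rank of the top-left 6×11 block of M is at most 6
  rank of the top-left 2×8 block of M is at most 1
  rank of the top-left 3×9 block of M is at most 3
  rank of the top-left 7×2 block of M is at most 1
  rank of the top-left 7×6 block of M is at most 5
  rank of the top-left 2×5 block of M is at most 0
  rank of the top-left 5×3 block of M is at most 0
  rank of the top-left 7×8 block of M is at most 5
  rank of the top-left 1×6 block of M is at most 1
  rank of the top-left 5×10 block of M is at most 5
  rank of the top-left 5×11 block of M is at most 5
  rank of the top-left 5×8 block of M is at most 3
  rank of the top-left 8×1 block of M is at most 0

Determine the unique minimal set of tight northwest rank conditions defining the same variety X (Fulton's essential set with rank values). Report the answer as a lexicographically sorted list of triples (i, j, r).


Computing R[i][j] = min implied NW-rank bound (n=11, 30 conditions):

  row 1: 0  0  0  0  0  1  1  1  1  1  1
  row 2: 0  0  0  0  0  1  1  1  2  2  2
  row 3: 0  0  0  1  1  2  2  2  3  3  3
  row 4: 0  0  0  1  2  3  3  3  4  4  4
  row 5: 0  0  0  1  2  3  3  3  4  5  5
  row 6: 0  1  1  2  3  4  4  4  5  6  6
  row 7: 0  1  2  3  4  5  5  5  6  7  7
  row 8: 0  1  2  3  4  5  6  6  7  8  8
  row 9: 1  2  3  4  5  6  7  7  8  9  9
  row 10: 1  2  3  4  5  6  7  8  9  10  10
  row 11: 1  2  3  4  5  6  7  8  9  10  11

second differences of R give the permutation w = (6, 9, 4, 5, 10, 2, 3, 7, 1, 8, 11).

|D(w)|=26, |Ess(w)|=5:

[(2, 5, 0), (2, 8, 1), (5, 3, 0), (5, 8, 3), (8, 1, 0)]


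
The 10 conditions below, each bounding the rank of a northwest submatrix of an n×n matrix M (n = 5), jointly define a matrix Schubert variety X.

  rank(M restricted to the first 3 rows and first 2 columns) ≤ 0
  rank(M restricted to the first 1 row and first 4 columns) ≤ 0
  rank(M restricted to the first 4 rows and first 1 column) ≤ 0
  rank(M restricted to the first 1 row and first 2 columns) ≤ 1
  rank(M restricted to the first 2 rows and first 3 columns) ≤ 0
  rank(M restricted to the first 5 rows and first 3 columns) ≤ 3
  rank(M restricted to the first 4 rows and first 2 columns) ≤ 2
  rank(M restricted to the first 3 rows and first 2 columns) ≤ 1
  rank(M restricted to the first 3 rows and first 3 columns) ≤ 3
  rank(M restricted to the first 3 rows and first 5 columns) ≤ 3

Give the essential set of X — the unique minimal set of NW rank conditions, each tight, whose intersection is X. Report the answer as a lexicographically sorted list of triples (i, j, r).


Recovering R(i,j) via the rank-extension bound from the 10 conditions:

  i=1: 0  0  0  0  1
  i=2: 0  0  0  1  2
  i=3: 0  0  1  2  3
  i=4: 0  1  2  3  4
  i=5: 1  2  3  4  5

giving w = (5, 4, 3, 2, 1) via Δ²R.

Fulton essential set (4 of the 10 Rothe cells):

[(1, 4, 0), (2, 3, 0), (3, 2, 0), (4, 1, 0)]


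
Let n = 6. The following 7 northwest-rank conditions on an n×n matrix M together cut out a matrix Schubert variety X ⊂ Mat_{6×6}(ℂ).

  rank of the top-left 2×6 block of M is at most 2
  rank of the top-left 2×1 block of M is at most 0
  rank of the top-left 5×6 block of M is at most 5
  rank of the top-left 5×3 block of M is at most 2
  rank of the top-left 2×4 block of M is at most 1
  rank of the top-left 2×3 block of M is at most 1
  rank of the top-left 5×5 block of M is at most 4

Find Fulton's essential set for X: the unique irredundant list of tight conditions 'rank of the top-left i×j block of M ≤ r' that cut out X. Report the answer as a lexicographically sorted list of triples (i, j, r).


Reconstructing r_w from the 7 given conditions:

  row 1: 0 | 1 | 1 | 1 | 1 | 1
  row 2: 0 | 1 | 1 | 1 | 2 | 2
  row 3: 1 | 2 | 2 | 2 | 3 | 3
  row 4: 1 | 2 | 2 | 3 | 4 | 4
  row 5: 1 | 2 | 2 | 3 | 4 | 5
  row 6: 1 | 2 | 3 | 4 | 5 | 6

the unique w with this rank table is (2, 5, 1, 4, 6, 3).

3 SE-corners of the 6-cell Rothe diagram give Ess(w):

[(2, 1, 0), (2, 4, 1), (5, 3, 2)]


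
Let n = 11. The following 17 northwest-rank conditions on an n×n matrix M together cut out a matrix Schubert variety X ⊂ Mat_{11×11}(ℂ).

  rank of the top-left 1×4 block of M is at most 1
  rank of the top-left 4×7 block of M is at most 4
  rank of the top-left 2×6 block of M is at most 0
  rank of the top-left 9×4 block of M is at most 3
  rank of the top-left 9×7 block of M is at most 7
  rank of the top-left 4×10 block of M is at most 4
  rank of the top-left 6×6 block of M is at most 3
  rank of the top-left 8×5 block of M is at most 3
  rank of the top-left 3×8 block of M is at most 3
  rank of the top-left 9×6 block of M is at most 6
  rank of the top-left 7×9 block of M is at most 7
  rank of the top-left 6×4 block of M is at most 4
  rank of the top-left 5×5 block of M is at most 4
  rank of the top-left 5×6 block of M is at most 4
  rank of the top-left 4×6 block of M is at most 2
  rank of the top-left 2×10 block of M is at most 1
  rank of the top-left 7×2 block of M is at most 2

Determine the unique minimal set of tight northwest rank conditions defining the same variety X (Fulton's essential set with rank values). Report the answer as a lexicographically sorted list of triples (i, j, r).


The tightest implied rank at each (i,j), from the 17 conditions:

  R[1]: 0 0 0 0 0 0 1 1 1 1 1
  R[2]: 0 0 0 0 0 0 1 1 1 1 2
  R[3]: 1 1 1 1 1 1 2 2 2 2 3
  R[4]: 1 2 2 2 2 2 3 3 3 3 4
  R[5]: 1 2 3 3 3 3 4 4 4 4 5
  R[6]: 1 2 3 3 3 3 4 5 5 5 6
  R[7]: 1 2 3 3 3 4 5 6 6 6 7
  R[8]: 1 2 3 3 3 4 5 6 7 7 8
  R[9]: 1 2 3 3 4 5 6 7 8 8 9
  R[10]: 1 2 3 4 5 6 7 8 9 9 10
  R[11]: 1 2 3 4 5 6 7 8 9 10 11

giving w = (7, 11, 1, 2, 3, 8, 6, 9, 5, 4, 10) via Δ²R.

ℓ(w)=23; the 5 essential cells (i,j,r):

[(2, 6, 0), (2, 10, 1), (6, 6, 3), (8, 5, 3), (9, 4, 3)]


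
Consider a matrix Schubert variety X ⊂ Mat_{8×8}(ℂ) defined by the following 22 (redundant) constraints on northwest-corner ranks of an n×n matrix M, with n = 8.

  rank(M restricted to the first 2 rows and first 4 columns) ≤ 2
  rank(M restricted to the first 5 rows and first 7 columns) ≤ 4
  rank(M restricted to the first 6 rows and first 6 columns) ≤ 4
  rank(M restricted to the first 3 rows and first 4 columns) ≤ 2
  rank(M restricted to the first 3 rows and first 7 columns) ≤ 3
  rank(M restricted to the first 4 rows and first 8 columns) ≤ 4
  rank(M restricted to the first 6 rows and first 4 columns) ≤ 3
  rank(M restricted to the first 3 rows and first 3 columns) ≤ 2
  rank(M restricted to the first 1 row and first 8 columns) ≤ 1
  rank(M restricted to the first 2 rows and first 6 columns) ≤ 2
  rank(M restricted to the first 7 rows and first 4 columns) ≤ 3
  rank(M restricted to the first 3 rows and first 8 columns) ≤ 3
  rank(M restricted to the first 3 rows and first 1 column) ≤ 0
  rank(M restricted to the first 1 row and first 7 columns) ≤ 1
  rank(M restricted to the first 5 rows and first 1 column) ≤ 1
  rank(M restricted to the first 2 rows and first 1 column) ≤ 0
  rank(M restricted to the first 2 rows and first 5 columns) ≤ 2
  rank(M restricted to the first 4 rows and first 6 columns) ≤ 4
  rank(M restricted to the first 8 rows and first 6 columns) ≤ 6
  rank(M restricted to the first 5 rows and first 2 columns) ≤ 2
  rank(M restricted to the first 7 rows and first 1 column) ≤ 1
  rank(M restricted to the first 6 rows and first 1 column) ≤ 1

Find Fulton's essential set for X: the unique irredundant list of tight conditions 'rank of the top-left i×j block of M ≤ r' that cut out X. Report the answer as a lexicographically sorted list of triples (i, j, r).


Computing R[i][j] = min implied NW-rank bound (n=8, 22 conditions):

  R[1]: 0 1 1 1 1 1 1 1
  R[2]: 0 1 2 2 2 2 2 2
  R[3]: 0 1 2 2 3 3 3 3
  R[4]: 1 2 3 3 4 4 4 4
  R[5]: 1 2 3 3 4 4 4 5
  R[6]: 1 2 3 3 4 4 5 6
  R[7]: 1 2 3 3 4 5 6 7
  R[8]: 1 2 3 4 5 6 7 8

so w = (2, 3, 5, 1, 8, 7, 6, 4).

|D(w)|=10, |Ess(w)|=5:

[(3, 1, 0), (3, 4, 2), (5, 7, 4), (6, 6, 4), (7, 4, 3)]


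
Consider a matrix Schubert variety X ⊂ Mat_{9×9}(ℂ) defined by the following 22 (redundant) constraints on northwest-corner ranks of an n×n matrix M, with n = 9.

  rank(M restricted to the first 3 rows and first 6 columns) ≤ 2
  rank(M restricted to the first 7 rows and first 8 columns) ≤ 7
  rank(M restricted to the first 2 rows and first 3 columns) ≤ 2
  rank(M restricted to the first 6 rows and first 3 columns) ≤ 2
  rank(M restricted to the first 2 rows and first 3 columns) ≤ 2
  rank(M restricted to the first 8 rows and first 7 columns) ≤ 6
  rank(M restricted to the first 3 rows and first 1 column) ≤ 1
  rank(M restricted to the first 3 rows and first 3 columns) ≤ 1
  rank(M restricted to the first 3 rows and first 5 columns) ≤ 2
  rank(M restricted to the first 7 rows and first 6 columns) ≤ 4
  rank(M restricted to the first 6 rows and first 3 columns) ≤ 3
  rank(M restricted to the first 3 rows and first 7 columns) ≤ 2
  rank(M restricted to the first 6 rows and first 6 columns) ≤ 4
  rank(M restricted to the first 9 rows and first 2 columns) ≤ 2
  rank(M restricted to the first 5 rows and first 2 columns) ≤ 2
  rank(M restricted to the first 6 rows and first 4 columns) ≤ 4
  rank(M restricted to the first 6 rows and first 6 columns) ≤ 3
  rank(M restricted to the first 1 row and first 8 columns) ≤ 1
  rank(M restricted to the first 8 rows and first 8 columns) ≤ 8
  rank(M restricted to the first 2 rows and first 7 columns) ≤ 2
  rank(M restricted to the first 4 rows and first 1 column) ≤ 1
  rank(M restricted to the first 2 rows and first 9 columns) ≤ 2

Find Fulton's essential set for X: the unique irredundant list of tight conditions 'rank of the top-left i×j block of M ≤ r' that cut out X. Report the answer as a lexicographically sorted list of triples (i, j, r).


Propagating the 22 rank bounds to every northwest block:

  R[1]: 1 | 1 | 1 | 1 | 1 | 1 | 1 | 1 | 1
  R[2]: 1 | 1 | 1 | 2 | 2 | 2 | 2 | 2 | 2
  R[3]: 1 | 1 | 1 | 2 | 2 | 2 | 2 | 3 | 3
  R[4]: 1 | 2 | 2 | 3 | 3 | 3 | 3 | 4 | 4
  R[5]: 1 | 2 | 2 | 3 | 3 | 3 | 4 | 5 | 5
  R[6]: 1 | 2 | 2 | 3 | 3 | 3 | 4 | 5 | 6
  R[7]: 1 | 2 | 3 | 4 | 4 | 4 | 5 | 6 | 7
  R[8]: 1 | 2 | 3 | 4 | 5 | 5 | 6 | 7 | 8
  R[9]: 1 | 2 | 3 | 4 | 5 | 6 | 7 | 8 | 9

giving w = (1, 4, 8, 2, 7, 9, 3, 5, 6) via Δ²R.

Fulton essential set (4 of the 13 Rothe cells):

[(3, 3, 1), (3, 7, 2), (6, 3, 2), (6, 6, 3)]


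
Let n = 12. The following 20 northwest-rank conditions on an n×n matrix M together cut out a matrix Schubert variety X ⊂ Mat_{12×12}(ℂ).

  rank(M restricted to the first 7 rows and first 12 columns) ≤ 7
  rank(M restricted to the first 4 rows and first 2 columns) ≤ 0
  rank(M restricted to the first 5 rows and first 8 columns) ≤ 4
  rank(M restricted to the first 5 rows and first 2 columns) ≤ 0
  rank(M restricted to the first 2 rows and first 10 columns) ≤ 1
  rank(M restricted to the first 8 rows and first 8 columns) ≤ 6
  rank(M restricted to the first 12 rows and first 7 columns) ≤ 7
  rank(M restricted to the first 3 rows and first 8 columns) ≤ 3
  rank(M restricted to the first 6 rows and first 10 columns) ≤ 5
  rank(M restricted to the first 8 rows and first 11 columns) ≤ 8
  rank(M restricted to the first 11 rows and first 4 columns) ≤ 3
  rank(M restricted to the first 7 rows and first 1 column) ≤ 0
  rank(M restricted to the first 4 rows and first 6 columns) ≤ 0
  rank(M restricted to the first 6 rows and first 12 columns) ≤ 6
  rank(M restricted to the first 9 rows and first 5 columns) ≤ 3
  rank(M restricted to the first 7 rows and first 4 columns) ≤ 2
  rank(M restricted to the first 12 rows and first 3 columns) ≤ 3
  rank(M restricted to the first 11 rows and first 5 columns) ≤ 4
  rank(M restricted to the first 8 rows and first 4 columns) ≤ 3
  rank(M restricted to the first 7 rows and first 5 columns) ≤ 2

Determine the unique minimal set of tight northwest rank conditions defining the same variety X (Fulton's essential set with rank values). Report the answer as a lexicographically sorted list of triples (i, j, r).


Propagating the 20 rank bounds to every northwest block:

  0  0  0  0  0  0  1  1  1  1  1  1
  0  0  0  0  0  0  1  1  1  1  2  2
  0  0  0  0  0  0  1  2  2  2  3  3
  0  0  0  0  0  0  1  2  3  3  4  4
  0  0  1  1  1  1  2  3  4  4  5  5
  0  1  2  2  2  2  3  4  5  5  6  6
  0  1  2  2  2  3  4  5  6  6  7  7
  1  2  3  3  3  4  5  6  7  7  8  8
  1  2  3  3  3  4  5  6  7  8  9  9
  1  2  3  3  4  5  6  7  8  9  10  10
  1  2  3  3  4  5  6  7  8  9  10  11
  1  2  3  4  5  6  7  8  9  10  11  12

so w = (7, 11, 8, 9, 3, 2, 6, 1, 10, 5, 12, 4).

Rothe diagram D(w) (37 cells), 7 SE-corners (essential conditions):

[(2, 10, 1), (4, 6, 0), (5, 2, 0), (7, 1, 0), (7, 5, 2), (9, 5, 3), (11, 4, 3)]


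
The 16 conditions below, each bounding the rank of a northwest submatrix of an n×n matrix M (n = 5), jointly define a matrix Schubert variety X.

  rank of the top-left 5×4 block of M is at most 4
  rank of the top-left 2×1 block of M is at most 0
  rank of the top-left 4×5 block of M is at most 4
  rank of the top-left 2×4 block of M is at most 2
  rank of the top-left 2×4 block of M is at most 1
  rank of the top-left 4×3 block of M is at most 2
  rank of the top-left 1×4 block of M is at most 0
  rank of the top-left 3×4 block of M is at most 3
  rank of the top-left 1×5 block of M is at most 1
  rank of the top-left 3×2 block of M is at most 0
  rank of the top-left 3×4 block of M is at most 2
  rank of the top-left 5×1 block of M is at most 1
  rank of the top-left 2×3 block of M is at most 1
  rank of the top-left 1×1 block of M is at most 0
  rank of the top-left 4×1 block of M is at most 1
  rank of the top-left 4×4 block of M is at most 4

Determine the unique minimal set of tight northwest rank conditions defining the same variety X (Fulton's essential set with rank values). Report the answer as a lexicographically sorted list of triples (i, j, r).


Computing R[i][j] = min implied NW-rank bound (n=5, 16 conditions):

  R[1]: 0 0 0 0 1
  R[2]: 0 0 1 1 2
  R[3]: 0 0 1 2 3
  R[4]: 1 1 2 3 4
  R[5]: 1 2 3 4 5

so w = (5, 3, 4, 1, 2).

ℓ(w)=8; the 2 essential cells (i,j,r):

[(1, 4, 0), (3, 2, 0)]


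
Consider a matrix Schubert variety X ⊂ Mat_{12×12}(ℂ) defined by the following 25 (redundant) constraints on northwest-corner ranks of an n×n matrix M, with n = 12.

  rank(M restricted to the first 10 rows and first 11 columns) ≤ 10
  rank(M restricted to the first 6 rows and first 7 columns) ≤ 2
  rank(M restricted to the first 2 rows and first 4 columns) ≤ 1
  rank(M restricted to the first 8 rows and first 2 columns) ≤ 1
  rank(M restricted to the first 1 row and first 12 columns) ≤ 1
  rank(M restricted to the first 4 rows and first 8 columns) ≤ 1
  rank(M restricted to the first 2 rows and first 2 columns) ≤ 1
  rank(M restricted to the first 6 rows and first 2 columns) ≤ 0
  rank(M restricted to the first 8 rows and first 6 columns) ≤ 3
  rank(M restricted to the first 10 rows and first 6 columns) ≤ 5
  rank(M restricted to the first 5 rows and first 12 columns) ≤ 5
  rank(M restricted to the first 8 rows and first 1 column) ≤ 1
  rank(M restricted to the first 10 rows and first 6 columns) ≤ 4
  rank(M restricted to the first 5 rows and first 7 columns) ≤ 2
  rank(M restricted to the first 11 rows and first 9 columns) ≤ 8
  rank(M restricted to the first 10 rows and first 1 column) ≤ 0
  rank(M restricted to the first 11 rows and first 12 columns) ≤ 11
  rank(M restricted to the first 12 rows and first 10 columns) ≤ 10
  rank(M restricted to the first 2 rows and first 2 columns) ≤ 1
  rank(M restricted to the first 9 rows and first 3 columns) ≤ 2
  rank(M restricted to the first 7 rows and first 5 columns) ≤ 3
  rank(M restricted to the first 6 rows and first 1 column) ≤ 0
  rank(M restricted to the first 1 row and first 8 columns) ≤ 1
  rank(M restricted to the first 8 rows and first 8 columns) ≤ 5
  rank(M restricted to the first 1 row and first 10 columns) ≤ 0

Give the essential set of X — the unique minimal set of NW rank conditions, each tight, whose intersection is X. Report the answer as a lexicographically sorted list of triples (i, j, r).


Recovering R(i,j) via the rank-extension bound from the 25 conditions:

  0 0 0 0 0 0 0 0 0 0 1 1
  0 0 1 1 1 1 1 1 1 1 2 2
  0 0 1 1 1 1 1 1 2 2 3 3
  0 0 1 1 1 1 1 1 2 3 4 4
  0 0 1 2 2 2 2 2 3 4 5 5
  0 0 1 2 2 2 2 3 4 5 6 6
  0 1 2 3 3 3 3 4 5 6 7 7
  0 1 2 3 3 3 4 5 6 7 8 8
  0 1 2 3 4 4 5 6 7 8 9 9
  0 1 2 3 4 4 5 6 7 8 9 10
  1 2 3 4 5 5 6 7 8 9 10 11
  1 2 3 4 5 6 7 8 9 10 11 12

reading off 1-entries of Δ²R: w = (11, 3, 9, 10, 4, 8, 2, 7, 5, 12, 1, 6).

Rothe diagram D(w) (40 cells), 7 SE-corners (essential conditions):

[(1, 10, 0), (4, 8, 1), (6, 2, 0), (6, 7, 2), (8, 6, 3), (10, 1, 0), (10, 6, 4)]
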